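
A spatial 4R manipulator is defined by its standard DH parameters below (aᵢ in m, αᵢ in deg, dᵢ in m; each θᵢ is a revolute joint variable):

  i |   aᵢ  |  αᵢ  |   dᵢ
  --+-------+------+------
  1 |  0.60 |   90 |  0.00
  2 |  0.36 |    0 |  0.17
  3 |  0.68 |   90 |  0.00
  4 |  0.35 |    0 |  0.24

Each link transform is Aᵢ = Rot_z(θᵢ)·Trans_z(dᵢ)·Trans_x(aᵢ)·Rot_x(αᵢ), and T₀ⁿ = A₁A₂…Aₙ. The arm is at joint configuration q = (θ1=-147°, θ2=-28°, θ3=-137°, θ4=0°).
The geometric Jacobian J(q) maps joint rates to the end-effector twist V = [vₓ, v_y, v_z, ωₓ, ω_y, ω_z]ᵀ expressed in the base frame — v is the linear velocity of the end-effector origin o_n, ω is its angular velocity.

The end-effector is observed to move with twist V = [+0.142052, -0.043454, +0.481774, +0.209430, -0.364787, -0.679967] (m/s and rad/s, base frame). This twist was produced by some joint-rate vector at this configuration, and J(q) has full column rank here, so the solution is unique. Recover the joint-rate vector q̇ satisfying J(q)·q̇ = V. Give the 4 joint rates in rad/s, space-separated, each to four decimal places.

o_n = [0.0241, 0.2184, -0.2038]
J₁: ẑ×o_n = [-0.2184, 0.0241, 0.0000], ω = ẑ
J2: z=[-0.5446, 0.8387, 0.0000] o=[-0.5032, -0.3268, 0.0000] → [-0.1709, -0.1110, -0.7392, -0.5446, 0.8387, 0.0000]
J3: z=[-0.5446, 0.8387, 0.0000] o=[-0.8624, -0.3573, -0.1690] → [-0.0292, -0.0189, -1.0570, -0.5446, 0.8387, 0.0000]
J4: z=[0.2171, 0.1410, 0.9659] o=[-0.3115, 0.0004, -0.3450] → [-0.1906, 0.2935, 0.0000, 0.2171, 0.1410, 0.9659]
q̇ = J⁺·V = [-0.5940, 0.1190, -0.5390, -0.0890]

-0.5940 0.1190 -0.5390 -0.0890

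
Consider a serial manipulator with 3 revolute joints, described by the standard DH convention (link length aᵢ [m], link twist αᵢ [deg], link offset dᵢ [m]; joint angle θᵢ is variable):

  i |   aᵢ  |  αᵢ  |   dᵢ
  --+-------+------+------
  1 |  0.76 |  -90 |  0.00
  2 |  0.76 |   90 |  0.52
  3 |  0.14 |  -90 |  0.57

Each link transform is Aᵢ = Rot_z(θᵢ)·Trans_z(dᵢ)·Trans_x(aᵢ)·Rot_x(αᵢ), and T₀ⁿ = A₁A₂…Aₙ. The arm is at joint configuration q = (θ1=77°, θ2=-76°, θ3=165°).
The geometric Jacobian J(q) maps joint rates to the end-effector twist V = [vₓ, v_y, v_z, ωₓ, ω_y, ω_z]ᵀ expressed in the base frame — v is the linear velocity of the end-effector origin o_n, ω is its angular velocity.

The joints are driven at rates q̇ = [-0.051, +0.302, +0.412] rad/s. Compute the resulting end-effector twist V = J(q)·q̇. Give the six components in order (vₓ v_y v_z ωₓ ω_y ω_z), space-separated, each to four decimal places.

o_n = [-0.4614, 0.4740, 0.7441]
J₁: ẑ×o_n = [-0.4740, -0.4614, 0.0000], ω = ẑ
J2: z=[-0.9744, 0.2250, 0.0000] o=[0.1710, 0.7405, 0.0000] → [0.1674, 0.7250, 0.4019, -0.9744, 0.2250, 0.0000]
J3: z=[-0.2183, -0.9454, 0.2419] o=[-0.2943, 1.0366, 0.7374] → [0.1298, -0.0390, -0.0352, -0.2183, -0.9454, 0.2419]
V = J·q̇ = [0.1282, 0.2264, 0.1069, -0.3842, -0.3216, 0.0487]

0.1282 0.2264 0.1069 -0.3842 -0.3216 0.0487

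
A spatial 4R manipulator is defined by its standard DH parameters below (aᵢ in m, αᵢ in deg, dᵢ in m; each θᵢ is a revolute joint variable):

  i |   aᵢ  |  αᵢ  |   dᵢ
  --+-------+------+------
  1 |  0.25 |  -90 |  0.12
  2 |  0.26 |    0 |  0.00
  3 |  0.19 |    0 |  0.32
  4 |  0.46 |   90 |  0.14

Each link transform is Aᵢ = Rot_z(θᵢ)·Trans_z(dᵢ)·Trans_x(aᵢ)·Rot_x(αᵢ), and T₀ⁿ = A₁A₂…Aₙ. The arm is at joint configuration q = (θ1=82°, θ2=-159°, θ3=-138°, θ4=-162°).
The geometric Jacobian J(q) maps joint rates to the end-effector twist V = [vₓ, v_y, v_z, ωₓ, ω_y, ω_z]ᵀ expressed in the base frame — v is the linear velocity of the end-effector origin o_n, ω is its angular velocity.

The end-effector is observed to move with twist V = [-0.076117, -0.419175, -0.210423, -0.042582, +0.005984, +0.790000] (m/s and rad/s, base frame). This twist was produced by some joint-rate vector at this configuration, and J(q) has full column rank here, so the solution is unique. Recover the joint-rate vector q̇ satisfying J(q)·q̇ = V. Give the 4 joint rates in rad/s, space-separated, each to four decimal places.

0.7900 -0.8800 0.8790 0.0440

o_n = [-0.4525, 0.0854, 0.4982]
J₁: ẑ×o_n = [-0.0854, -0.4525, 0.0000], ω = ẑ
J2: z=[-0.9903, 0.1392, 0.0000] o=[0.0348, 0.2476, 0.1200] → [0.0526, 0.3745, 0.2284, -0.9903, 0.1392, 0.0000]
J3: z=[-0.9903, 0.1392, 0.0000] o=[0.0010, 0.0072, 0.2132] → [0.0397, 0.2823, -0.0143, -0.9903, 0.1392, 0.0000]
J4: z=[-0.9903, 0.1392, 0.0000] o=[-0.3039, 0.1372, 0.0439] → [0.0632, 0.4499, 0.0720, -0.9903, 0.1392, 0.0000]
q̇ = J⁺·V = [0.7900, -0.8800, 0.8790, 0.0440]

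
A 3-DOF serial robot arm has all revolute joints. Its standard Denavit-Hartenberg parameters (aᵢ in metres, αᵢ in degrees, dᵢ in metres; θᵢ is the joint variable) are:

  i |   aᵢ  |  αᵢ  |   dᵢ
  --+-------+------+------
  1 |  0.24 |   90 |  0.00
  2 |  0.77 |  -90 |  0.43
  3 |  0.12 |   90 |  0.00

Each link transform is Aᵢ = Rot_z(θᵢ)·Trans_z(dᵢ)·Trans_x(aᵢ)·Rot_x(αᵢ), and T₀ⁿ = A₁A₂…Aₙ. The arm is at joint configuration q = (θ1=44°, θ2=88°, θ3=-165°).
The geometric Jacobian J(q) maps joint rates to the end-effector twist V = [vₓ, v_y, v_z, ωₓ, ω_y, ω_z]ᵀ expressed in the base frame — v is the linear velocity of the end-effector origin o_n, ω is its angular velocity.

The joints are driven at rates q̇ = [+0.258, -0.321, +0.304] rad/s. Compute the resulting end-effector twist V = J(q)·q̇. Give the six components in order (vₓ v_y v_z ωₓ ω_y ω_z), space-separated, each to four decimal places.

o_n = [0.5093, -0.1491, 0.6537]
J₁: ẑ×o_n = [0.1491, 0.5093, -0.0000], ω = ẑ
J2: z=[0.6947, -0.7193, 0.0000] o=[0.1726, 0.1667, 0.0000] → [-0.4702, -0.4541, 0.0228, 0.6947, -0.7193, 0.0000]
J3: z=[-0.7189, -0.6942, 0.0349] o=[0.4907, -0.1239, 0.7695] → [0.0813, -0.0826, 0.0310, -0.7189, -0.6942, 0.0349]
V = J·q̇ = [0.2141, 0.2521, 0.0021, -0.4415, 0.0199, 0.2686]

0.2141 0.2521 0.0021 -0.4415 0.0199 0.2686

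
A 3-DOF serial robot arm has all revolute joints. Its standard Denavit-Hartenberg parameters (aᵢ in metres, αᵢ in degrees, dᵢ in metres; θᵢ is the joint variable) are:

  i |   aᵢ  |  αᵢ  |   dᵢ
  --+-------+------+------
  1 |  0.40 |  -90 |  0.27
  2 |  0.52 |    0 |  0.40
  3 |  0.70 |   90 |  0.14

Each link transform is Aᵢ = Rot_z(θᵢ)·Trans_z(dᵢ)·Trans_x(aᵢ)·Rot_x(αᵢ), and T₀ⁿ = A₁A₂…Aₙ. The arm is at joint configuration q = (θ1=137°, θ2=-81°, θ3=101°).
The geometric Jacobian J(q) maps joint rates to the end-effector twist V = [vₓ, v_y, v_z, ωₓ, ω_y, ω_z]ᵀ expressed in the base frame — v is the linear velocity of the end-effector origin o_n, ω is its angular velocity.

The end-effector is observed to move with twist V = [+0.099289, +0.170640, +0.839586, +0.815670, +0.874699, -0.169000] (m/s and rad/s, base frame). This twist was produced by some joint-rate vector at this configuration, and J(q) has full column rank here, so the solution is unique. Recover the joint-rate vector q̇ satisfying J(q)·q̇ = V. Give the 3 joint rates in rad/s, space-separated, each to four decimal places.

o_n = [-1.2014, 0.3820, 0.5442]
J₁: ẑ×o_n = [-0.3820, -1.2014, 0.0000], ω = ẑ
J2: z=[-0.6820, -0.7314, 0.0000] o=[-0.2925, 0.2728, 0.2700] → [-0.2005, 0.1870, -0.7391, -0.6820, -0.7314, 0.0000]
J3: z=[-0.6820, -0.7314, 0.0000] o=[-0.6248, 0.0357, 0.7836] → [0.1751, -0.1633, -0.6578, -0.6820, -0.7314, 0.0000]
q̇ = J⁺·V = [-0.1690, -0.6500, -0.5460]

-0.1690 -0.6500 -0.5460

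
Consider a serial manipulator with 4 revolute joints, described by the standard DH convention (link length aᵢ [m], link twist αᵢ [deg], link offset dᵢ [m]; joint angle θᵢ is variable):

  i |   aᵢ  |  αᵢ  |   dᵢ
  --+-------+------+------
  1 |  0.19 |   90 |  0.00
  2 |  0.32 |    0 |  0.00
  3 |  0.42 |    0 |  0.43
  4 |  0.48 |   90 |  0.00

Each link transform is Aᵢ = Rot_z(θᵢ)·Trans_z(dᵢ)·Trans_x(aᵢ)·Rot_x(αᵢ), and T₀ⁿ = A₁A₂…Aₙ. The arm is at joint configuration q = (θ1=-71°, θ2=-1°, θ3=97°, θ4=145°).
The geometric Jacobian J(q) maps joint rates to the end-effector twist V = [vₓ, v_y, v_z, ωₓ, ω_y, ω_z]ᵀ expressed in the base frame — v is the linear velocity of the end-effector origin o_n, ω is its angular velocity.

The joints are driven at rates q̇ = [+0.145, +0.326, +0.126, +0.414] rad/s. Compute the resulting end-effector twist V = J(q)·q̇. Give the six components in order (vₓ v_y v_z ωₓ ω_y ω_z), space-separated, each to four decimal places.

0.1098 -0.2149 -0.1171 -0.8188 -0.2819 0.1450

o_n = [-0.3306, -0.3606, -0.0077]
J₁: ẑ×o_n = [0.3606, -0.3306, 0.0000], ω = ẑ
J2: z=[-0.9455, -0.3256, 0.0000] o=[0.0619, -0.1796, 0.0000] → [0.0025, -0.0073, 0.0433, -0.9455, -0.3256, 0.0000]
J3: z=[-0.9455, -0.3256, 0.0000] o=[0.1660, -0.4822, -0.0056] → [0.0007, -0.0020, -0.2766, -0.9455, -0.3256, 0.0000]
J4: z=[-0.9455, -0.3256, 0.0000] o=[-0.2548, -0.5807, 0.4121] → [0.1367, -0.3969, -0.2327, -0.9455, -0.3256, 0.0000]
V = J·q̇ = [0.1098, -0.2149, -0.1171, -0.8188, -0.2819, 0.1450]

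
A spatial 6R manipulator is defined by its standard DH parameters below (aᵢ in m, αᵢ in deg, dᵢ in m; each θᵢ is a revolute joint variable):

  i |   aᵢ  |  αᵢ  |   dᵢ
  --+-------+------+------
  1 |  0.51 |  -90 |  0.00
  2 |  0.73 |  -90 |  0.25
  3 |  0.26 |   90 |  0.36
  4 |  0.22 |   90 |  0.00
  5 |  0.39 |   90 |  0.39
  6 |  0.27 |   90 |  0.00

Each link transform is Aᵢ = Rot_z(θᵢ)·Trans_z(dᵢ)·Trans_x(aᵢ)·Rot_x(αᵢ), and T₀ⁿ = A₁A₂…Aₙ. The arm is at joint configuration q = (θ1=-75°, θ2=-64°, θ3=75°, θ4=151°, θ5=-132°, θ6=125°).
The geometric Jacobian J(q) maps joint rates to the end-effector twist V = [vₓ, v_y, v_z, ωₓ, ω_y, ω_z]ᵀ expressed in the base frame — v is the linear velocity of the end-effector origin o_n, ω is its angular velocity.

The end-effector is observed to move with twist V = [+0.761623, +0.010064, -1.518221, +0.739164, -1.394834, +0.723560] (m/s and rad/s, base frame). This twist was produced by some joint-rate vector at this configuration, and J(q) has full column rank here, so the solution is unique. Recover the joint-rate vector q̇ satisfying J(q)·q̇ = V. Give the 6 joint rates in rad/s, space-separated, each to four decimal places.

0.0590 0.8810 0.4820 0.6970 0.9400 0.5900

o_n = [0.1555, -1.6606, 0.2156]
J₁: ẑ×o_n = [1.6606, 0.1555, -0.0000], ω = ẑ
J2: z=[0.9659, 0.2588, 0.0000] o=[0.1320, -0.4926, 0.0000] → [0.0558, -0.2083, -1.1342, 0.9659, 0.2588, 0.0000]
J3: z=[0.2326, -0.8682, -0.4384] o=[0.4563, -0.7370, 0.6561] → [-0.0224, 0.2344, -0.4760, 0.2326, -0.8682, -0.4384]
J4: z=[0.3596, -0.3420, 0.8682] o=[0.3051, -1.1431, 0.5588] → [0.5667, -0.0065, -0.2373, 0.3596, -0.3420, 0.8682]
J5: z=[-0.2346, -0.9337, -0.2706] o=[0.5038, -1.1665, 0.4673] → [0.1012, 0.0352, -0.2093, -0.2346, -0.9337, -0.2706]
J6: z=[-0.4305, -0.1498, 0.8901] o=[0.0724, -1.4037, 0.2187] → [0.2291, 0.0726, 0.1230, -0.4305, -0.1498, 0.8901]
q̇ = J⁺·V = [0.0590, 0.8810, 0.4820, 0.6970, 0.9400, 0.5900]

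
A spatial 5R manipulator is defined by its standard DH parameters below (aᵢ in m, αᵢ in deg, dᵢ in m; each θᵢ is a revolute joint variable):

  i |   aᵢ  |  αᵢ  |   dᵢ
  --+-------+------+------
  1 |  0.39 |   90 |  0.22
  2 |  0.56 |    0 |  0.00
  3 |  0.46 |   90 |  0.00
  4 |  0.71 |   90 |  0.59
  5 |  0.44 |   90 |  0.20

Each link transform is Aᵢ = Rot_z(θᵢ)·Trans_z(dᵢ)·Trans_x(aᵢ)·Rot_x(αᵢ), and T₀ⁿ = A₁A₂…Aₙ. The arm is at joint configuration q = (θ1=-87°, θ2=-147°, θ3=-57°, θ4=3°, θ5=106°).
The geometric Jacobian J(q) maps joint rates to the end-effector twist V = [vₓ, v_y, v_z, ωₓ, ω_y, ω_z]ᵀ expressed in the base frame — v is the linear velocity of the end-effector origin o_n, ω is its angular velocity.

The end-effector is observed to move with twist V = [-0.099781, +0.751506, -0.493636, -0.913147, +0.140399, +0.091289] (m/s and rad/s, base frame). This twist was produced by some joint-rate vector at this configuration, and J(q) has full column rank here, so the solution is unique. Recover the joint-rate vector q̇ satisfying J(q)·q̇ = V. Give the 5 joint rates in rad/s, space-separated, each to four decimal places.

0.5560 0.4970 0.0780 -0.5010 -0.3300

o_n = [0.1355, 0.6425, 1.2709]
J₁: ẑ×o_n = [-0.6425, 0.1355, 0.0000], ω = ẑ
J2: z=[-0.9986, -0.0523, 0.0000] o=[0.0204, -0.3895, 0.2200] → [-0.0550, 1.0494, -1.0245, -0.9986, -0.0523, 0.0000]
J3: z=[-0.9986, -0.0523, 0.0000] o=[-0.0042, 0.0795, -0.0850] → [-0.0710, 1.3540, -0.5549, -0.9986, -0.0523, 0.0000]
J4: z=[0.0213, -0.4062, 0.9135] o=[-0.0262, 0.4992, 0.1021] → [-0.6056, 0.1228, 0.0687, 0.0213, -0.4062, 0.9135]
J5: z=[0.9948, 0.1000, 0.0213] o=[-0.0846, 0.9045, 0.9295] → [0.0397, -0.3349, -0.2826, 0.9948, 0.1000, 0.0213]
q̇ = J⁺·V = [0.5560, 0.4970, 0.0780, -0.5010, -0.3300]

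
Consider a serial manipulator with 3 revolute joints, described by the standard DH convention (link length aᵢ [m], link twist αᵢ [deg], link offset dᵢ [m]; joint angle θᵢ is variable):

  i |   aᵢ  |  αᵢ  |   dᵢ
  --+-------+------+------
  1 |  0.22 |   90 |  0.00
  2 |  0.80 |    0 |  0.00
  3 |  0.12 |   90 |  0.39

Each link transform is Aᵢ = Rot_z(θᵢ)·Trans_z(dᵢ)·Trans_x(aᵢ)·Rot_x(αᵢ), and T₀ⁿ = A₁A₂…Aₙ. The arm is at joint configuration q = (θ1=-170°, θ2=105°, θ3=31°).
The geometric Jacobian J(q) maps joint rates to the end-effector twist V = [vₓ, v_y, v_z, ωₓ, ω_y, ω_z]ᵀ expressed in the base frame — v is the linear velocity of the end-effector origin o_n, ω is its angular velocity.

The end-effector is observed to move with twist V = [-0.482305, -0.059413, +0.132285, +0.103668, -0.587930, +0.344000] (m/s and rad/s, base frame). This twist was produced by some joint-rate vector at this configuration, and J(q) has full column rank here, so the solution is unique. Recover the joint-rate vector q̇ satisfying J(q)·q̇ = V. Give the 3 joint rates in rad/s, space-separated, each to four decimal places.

0.3440 -0.3900 -0.2070

o_n = [0.0045, 0.3968, 0.8561]
J₁: ẑ×o_n = [-0.3968, 0.0045, 0.0000], ω = ẑ
J2: z=[-0.1736, 0.9848, 0.0000] o=[-0.2167, -0.0382, 0.0000] → [0.8431, 0.1487, -0.2934, -0.1736, 0.9848, 0.0000]
J3: z=[-0.1736, 0.9848, 0.0000] o=[-0.0127, -0.0022, 0.7727] → [0.0821, 0.0145, -0.0863, -0.1736, 0.9848, 0.0000]
q̇ = J⁺·V = [0.3440, -0.3900, -0.2070]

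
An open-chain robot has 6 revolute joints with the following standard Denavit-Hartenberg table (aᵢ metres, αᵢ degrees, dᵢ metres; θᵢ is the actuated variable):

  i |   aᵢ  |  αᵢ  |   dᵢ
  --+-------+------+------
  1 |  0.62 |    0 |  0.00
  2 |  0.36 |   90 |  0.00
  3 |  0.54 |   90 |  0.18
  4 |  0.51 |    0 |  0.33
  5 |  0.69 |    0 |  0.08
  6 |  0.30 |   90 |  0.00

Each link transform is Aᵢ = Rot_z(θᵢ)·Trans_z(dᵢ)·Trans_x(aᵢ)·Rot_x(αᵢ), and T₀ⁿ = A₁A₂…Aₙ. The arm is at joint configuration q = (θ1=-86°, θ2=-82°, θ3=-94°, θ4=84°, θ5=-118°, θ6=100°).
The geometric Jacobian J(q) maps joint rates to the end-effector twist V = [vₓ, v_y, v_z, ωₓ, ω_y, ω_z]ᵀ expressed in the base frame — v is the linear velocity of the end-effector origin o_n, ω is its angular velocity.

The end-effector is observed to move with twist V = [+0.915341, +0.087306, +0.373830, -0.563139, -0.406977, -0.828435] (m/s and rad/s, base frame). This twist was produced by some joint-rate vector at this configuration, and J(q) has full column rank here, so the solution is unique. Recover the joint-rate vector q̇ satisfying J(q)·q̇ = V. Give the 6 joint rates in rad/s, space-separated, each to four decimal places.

o_n = [0.0594, -0.0268, -1.2556]
J₁: ẑ×o_n = [0.0268, 0.0594, -0.0000], ω = ẑ
J2: z=[0.0000, 0.0000, 1.0000] o=[0.0432, -0.6185, 0.0000] → [-0.5917, 0.0161, 0.0000, 0.0000, 0.0000, 1.0000]
J3: z=[-0.2079, 0.9781, 0.0000] o=[-0.3089, -0.6933, 0.0000] → [-1.2282, -0.2611, -0.4988, -0.2079, 0.9781, 0.0000]
J4: z=[0.9758, 0.2074, 0.0698] o=[-0.3095, -0.5094, -0.5387] → [-0.1824, 0.7253, 0.3945, 0.9758, 0.2074, 0.0698]
J5: z=[0.9758, 0.2074, 0.0698] o=[-0.0893, 0.0559, -0.5688] → [-0.1367, 0.6805, -0.1115, 0.9758, 0.2074, 0.0698]
J6: z=[0.9758, 0.2074, 0.0698] o=[0.1080, -0.2966, -1.1339] → [-0.0441, 0.1154, 0.2734, 0.9758, 0.2074, 0.0698]
q̇ = J⁺·V = [0.2050, -0.9890, -0.2810, 0.8760, -0.7840, -0.7290]

0.2050 -0.9890 -0.2810 0.8760 -0.7840 -0.7290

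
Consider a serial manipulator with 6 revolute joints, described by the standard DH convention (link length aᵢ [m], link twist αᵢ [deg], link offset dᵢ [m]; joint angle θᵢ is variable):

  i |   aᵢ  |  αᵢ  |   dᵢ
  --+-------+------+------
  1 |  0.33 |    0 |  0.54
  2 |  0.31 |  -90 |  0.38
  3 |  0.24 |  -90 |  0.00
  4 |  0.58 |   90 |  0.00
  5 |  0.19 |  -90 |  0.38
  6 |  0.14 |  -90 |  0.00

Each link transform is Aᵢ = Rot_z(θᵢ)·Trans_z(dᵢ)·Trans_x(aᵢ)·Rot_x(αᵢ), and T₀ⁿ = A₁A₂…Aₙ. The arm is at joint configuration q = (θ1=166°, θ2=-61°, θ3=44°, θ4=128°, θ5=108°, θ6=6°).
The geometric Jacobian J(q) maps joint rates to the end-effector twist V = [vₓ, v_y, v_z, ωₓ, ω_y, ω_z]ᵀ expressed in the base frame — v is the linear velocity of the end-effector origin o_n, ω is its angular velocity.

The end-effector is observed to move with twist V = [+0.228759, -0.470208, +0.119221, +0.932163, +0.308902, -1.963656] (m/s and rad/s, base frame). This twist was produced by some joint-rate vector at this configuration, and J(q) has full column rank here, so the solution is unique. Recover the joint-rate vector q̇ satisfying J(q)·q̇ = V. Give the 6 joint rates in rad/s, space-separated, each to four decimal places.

-0.2480 -0.8560 -0.1860 0.5030 0.9920 -0.2450

o_n = [0.1937, 0.4872, 0.5326]
J₁: ẑ×o_n = [-0.4872, 0.1937, 0.0000], ω = ẑ
J2: z=[0.0000, 0.0000, 1.0000] o=[-0.3202, 0.0798, 0.5400] → [-0.4073, 0.5139, 0.0000, 0.0000, 0.0000, 1.0000]
J3: z=[-0.9659, -0.2588, 0.0000] o=[-0.4004, 0.3793, 0.9200] → [0.1003, -0.3742, 0.0496, -0.9659, -0.2588, 0.0000]
J4: z=[0.1798, -0.6710, -0.7193] o=[-0.4451, 0.5460, 0.7533] → [0.1057, -0.4199, 0.4181, 0.1798, -0.6710, -0.7193]
J5: z=[0.4480, 0.7069, -0.5474] o=[0.0628, 0.4162, 1.0013] → [-0.2925, 0.1384, -0.0607, 0.4480, 0.7069, -0.5474]
J6: z=[-0.8885, 0.4202, -0.1845] o=[0.2141, 0.5767, 0.6382] → [-0.0609, -0.0901, 0.0882, -0.8885, 0.4202, -0.1845]
q̇ = J⁺·V = [-0.2480, -0.8560, -0.1860, 0.5030, 0.9920, -0.2450]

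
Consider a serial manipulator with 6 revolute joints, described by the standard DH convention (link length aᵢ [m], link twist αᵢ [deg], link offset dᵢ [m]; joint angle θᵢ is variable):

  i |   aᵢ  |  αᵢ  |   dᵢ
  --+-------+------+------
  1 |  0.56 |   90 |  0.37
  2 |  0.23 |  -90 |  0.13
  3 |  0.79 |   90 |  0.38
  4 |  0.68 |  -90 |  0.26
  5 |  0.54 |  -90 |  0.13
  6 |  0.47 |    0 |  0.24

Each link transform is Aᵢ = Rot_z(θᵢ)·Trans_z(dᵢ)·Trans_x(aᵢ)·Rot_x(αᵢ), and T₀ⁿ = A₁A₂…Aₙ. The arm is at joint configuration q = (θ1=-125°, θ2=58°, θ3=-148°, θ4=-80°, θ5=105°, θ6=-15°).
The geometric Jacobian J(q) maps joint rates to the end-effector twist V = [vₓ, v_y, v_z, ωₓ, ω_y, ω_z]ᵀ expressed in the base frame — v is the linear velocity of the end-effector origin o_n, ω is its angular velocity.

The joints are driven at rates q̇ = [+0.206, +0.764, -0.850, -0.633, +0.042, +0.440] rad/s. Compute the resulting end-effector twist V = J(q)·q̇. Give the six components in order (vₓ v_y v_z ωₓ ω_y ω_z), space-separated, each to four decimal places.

o_n = [-1.1178, 0.5631, 0.2064]
J₁: ẑ×o_n = [-0.5631, -1.1178, 0.0000], ω = ẑ
J2: z=[-0.8192, 0.5736, 0.0000] o=[-0.3212, -0.4587, 0.3700] → [-0.0938, -0.1340, -0.3801, -0.8192, 0.5736, 0.0000]
J3: z=[0.4864, 0.6947, 0.5299] o=[-0.4976, -0.4840, 0.5651] → [-0.8040, -0.1542, 0.9401, 0.4864, 0.6947, 0.5299]
J4: z=[0.8557, -0.2564, -0.4494] o=[-0.4521, 0.3109, 0.1983] → [0.1112, 0.2922, 0.0451, 0.8557, -0.2564, -0.4494]
J5: z=[-0.0892, 0.7825, -0.6162] o=[-0.5761, -0.1416, -0.3584] → [0.8762, 0.3841, 0.3610, -0.0892, 0.7825, -0.6162]
J6: z=[0.7138, 0.4817, 0.5084] o=[-0.9628, 0.1732, -0.1137] → [-0.0440, -0.3072, 0.3529, 0.7138, 0.4817, 0.5084]
V = J·q̇ = [0.4427, -0.5056, -0.9476, -1.2707, 0.2549, 0.2379]

0.4427 -0.5056 -0.9476 -1.2707 0.2549 0.2379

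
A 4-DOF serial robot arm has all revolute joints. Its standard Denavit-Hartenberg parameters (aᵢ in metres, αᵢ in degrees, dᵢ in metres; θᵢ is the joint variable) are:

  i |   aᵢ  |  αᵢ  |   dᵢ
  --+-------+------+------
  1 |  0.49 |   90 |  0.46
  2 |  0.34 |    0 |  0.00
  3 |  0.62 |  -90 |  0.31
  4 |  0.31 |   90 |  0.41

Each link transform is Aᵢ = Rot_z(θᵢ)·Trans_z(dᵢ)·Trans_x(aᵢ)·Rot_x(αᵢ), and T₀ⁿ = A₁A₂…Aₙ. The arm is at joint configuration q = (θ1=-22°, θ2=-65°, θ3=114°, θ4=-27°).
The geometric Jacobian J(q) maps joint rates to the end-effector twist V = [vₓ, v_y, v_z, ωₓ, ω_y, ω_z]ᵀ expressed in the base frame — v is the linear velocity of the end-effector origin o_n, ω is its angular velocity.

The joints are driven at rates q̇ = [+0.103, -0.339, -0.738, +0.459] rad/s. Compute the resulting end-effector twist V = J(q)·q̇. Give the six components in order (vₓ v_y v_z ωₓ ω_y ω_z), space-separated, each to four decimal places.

o_n = [0.6770, -0.7596, 1.0972]
J₁: ẑ×o_n = [0.7596, 0.6770, -0.0000], ω = ẑ
J2: z=[-0.3746, -0.9272, 0.0000] o=[0.4543, -0.1836, 0.4600] → [-0.5908, 0.2387, 0.4222, -0.3746, -0.9272, 0.0000]
J3: z=[-0.3746, -0.9272, 0.0000] o=[0.5875, -0.2374, 0.1519] → [-0.8765, 0.3541, 0.2785, -0.3746, -0.9272, 0.0000]
J4: z=[-0.6998, 0.2827, 0.6561] o=[0.8486, -0.6772, 0.6198] → [0.1891, 0.2215, 0.1062, -0.6998, 0.2827, 0.6561]
V = J·q̇ = [1.0122, -0.1709, -0.2999, 0.0823, 1.1283, 0.4041]

1.0122 -0.1709 -0.2999 0.0823 1.1283 0.4041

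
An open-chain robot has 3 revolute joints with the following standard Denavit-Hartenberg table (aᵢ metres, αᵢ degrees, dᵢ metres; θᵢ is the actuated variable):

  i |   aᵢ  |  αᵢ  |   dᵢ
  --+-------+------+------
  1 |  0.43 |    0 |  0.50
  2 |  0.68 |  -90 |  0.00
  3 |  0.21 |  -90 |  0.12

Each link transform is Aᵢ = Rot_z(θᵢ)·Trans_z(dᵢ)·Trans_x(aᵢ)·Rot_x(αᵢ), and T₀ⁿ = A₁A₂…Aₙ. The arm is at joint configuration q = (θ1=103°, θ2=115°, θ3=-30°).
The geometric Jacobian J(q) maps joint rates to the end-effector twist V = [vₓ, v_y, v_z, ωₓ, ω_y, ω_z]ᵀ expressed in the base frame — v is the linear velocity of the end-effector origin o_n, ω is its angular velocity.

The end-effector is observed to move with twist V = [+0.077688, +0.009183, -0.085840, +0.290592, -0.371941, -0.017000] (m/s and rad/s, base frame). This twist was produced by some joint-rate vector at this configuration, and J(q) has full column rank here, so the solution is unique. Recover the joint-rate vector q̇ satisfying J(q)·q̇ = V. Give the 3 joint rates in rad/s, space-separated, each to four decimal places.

-0.3040 0.2870 0.4720

o_n = [-0.7020, -0.2062, 0.6050]
J₁: ẑ×o_n = [0.2062, -0.7020, 0.0000], ω = ẑ
J2: z=[0.0000, 0.0000, 1.0000] o=[-0.0967, 0.4190, 0.5000] → [0.6252, -0.6053, 0.0000, 0.0000, 0.0000, 1.0000]
J3: z=[0.6157, -0.7880, 0.0000] o=[-0.6326, 0.0003, 0.5000] → [-0.0827, -0.0646, -0.1819, 0.6157, -0.7880, 0.0000]
q̇ = J⁺·V = [-0.3040, 0.2870, 0.4720]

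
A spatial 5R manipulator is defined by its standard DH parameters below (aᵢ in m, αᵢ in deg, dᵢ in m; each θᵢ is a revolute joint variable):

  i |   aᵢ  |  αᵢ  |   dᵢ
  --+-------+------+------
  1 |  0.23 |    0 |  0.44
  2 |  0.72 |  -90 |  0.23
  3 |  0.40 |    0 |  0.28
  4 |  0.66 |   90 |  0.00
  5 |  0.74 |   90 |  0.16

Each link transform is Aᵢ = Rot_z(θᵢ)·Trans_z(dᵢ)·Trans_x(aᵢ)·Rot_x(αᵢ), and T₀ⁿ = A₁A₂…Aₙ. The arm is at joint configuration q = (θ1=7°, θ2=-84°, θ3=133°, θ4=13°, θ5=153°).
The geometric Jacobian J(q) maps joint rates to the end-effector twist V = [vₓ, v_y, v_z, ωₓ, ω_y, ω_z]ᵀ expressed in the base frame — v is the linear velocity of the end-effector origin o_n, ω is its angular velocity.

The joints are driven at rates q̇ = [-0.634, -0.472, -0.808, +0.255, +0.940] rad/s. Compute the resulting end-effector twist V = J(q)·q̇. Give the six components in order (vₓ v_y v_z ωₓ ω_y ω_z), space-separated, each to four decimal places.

o_n = [0.9491, -0.3558, 0.2444]
J₁: ẑ×o_n = [0.3558, 0.9491, -0.0000], ω = ẑ
J2: z=[0.0000, 0.0000, 1.0000] o=[0.2283, 0.0280, 0.4400] → [0.3838, 0.7208, -0.0000, 0.0000, 0.0000, 1.0000]
J3: z=[0.9744, 0.2250, 0.0000] o=[0.3903, -0.6735, 0.6700] → [-0.0957, 0.4146, 0.1839, 0.9744, 0.2250, 0.0000]
J4: z=[0.9744, 0.2250, 0.0000] o=[0.6017, -0.3447, 0.3775] → [-0.0299, 0.1296, -0.0889, 0.9744, 0.2250, 0.0000]
J5: z=[0.1258, -0.5449, -0.8290] o=[0.4786, 0.1884, 0.0084] → [-0.5798, -0.4197, 0.1879, 0.1258, -0.5449, -0.8290]
V = J·q̇ = [-0.8820, -1.6384, 0.0053, -0.4206, -0.6366, -1.8853]

-0.8820 -1.6384 0.0053 -0.4206 -0.6366 -1.8853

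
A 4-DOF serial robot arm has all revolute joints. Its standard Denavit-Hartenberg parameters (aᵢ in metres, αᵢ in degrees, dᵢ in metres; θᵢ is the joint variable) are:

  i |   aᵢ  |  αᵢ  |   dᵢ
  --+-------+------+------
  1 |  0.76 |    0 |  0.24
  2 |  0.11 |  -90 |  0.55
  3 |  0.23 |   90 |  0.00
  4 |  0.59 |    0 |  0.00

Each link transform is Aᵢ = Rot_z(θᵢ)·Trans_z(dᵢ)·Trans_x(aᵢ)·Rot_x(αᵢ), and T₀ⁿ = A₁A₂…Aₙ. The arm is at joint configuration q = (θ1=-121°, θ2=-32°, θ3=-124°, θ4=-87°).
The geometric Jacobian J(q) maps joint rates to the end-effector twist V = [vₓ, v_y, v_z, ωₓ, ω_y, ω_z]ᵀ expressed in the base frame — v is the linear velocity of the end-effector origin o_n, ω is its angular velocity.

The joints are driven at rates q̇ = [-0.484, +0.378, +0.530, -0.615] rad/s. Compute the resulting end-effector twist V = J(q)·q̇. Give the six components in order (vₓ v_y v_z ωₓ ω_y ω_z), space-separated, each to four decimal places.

-0.5492 0.0873 -0.2231 -0.2137 -0.7037 0.2379

o_n = [-0.6269, -0.1102, 1.0063]
J₁: ẑ×o_n = [0.1102, -0.6269, 0.0000], ω = ẑ
J2: z=[0.0000, 0.0000, 1.0000] o=[-0.3914, -0.6514, 0.2400] → [-0.5413, -0.2355, 0.0000, 0.0000, 0.0000, 1.0000]
J3: z=[0.4540, -0.8910, 0.0000] o=[-0.4894, -0.7014, 0.7900] → [-0.1927, -0.0982, 0.1459, 0.4540, -0.8910, 0.0000]
J4: z=[0.7387, 0.3764, -0.5592] o=[-0.3748, -0.6430, 0.9807] → [0.3076, 0.1221, 0.4885, 0.7387, 0.3764, -0.5592]
V = J·q̇ = [-0.5492, 0.0873, -0.2231, -0.2137, -0.7037, 0.2379]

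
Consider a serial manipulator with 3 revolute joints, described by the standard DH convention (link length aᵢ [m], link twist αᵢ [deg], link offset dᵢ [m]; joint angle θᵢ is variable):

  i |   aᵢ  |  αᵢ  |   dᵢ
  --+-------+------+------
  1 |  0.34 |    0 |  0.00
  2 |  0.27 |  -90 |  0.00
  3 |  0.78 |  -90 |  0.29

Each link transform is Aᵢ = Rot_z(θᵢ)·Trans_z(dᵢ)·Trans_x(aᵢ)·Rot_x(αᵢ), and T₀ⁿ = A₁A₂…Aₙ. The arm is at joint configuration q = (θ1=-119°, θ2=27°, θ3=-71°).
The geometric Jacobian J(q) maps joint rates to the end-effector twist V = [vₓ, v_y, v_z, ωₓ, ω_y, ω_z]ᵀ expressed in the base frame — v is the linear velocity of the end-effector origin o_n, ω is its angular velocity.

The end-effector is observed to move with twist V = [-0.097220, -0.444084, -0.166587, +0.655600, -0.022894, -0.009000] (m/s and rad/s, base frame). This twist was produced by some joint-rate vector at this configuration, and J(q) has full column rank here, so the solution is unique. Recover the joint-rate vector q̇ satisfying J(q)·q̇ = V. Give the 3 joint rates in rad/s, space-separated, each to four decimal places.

o_n = [0.1067, -0.8311, 0.7375]
J₁: ẑ×o_n = [0.8311, 0.1067, -0.0000], ω = ẑ
J2: z=[0.0000, 0.0000, 1.0000] o=[-0.1648, -0.2974, 0.0000] → [0.5337, 0.2715, -0.0000, 0.0000, 0.0000, 1.0000]
J3: z=[0.9994, -0.0349, 0.0000] o=[-0.1743, -0.5672, 0.0000] → [-0.0257, -0.7371, -0.2539, 0.9994, -0.0349, 0.0000]
q̇ = J⁺·V = [-0.2540, 0.2450, 0.6560]

-0.2540 0.2450 0.6560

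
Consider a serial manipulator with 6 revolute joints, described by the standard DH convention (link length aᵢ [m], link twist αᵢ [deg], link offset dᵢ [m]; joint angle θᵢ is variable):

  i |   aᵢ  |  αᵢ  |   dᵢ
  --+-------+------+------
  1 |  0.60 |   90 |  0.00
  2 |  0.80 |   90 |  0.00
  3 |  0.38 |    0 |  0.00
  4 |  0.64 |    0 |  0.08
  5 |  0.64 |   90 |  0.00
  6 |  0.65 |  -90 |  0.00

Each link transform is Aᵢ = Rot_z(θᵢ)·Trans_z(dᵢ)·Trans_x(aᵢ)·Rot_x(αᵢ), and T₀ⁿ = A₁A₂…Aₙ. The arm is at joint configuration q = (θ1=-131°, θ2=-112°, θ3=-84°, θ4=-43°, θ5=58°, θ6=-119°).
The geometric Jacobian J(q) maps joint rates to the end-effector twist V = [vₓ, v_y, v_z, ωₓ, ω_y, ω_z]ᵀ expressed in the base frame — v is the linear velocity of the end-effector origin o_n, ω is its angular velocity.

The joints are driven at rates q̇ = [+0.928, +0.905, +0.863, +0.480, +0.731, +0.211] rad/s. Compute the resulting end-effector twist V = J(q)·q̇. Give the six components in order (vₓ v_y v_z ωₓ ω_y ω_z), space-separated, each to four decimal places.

o_n = [0.3494, -1.4155, -0.7124]
J₁: ẑ×o_n = [1.4155, 0.3494, -0.0000], ω = ẑ
J2: z=[-0.7547, 0.6561, 0.0000] o=[-0.3936, -0.4528, 0.0000] → [-0.4674, -0.5377, 0.2390, -0.7547, 0.6561, 0.0000]
J3: z=[0.6083, 0.6998, 0.3746] o=[-0.1970, -0.2267, -0.7417] → [0.4659, 0.1868, -1.1055, 0.6083, 0.6998, 0.3746]
J4: z=[0.6083, 0.6998, 0.3746] o=[0.0980, -0.4634, -0.7786] → [0.4030, 0.0539, -0.7551, 0.6083, 0.6998, 0.3746]
J5: z=[0.6083, 0.6998, 0.3746] o=[0.4377, -0.8516, -0.3915] → [-0.0133, 0.1621, -0.2812, 0.6083, 0.6998, 0.3746]
J6: z=[0.0410, -0.4991, 0.8656] o=[0.9450, -1.1787, -0.6041] → [0.2589, -0.5111, -0.3069, 0.0410, -0.4991, 0.8656]
V = J·q̇ = [1.5310, 0.0355, -1.3705, 0.5872, 1.9397, 1.8876]

1.5310 0.0355 -1.3705 0.5872 1.9397 1.8876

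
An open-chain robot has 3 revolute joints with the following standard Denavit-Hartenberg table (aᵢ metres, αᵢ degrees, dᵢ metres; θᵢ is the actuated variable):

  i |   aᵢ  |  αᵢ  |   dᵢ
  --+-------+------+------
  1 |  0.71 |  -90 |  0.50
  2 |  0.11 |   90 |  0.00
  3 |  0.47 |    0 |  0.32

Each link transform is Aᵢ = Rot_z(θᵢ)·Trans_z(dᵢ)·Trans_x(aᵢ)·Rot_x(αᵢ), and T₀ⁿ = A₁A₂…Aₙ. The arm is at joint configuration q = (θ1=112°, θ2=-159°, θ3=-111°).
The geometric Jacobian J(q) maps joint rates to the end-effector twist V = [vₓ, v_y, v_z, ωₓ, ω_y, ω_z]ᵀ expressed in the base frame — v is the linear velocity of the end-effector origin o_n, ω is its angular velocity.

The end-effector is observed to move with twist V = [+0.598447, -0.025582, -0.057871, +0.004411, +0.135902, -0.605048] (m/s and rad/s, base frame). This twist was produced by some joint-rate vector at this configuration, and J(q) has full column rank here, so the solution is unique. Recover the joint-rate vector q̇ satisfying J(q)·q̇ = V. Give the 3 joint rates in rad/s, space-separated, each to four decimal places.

o_n = [0.1634, 0.7669, 0.1803]
J₁: ẑ×o_n = [-0.7669, 0.1634, 0.0000], ω = ẑ
J2: z=[-0.9272, -0.3746, 0.0000] o=[-0.2660, 0.6583, 0.5000] → [0.1198, -0.2964, 0.0601, -0.9272, -0.3746, 0.0000]
J3: z=[0.1342, -0.3323, -0.9336] o=[-0.2275, 0.5631, 0.5394] → [0.3096, -0.3167, 0.1572, 0.1342, -0.3323, -0.9336]
q̇ = J⁺·V = [-0.9290, -0.0550, -0.3470]

-0.9290 -0.0550 -0.3470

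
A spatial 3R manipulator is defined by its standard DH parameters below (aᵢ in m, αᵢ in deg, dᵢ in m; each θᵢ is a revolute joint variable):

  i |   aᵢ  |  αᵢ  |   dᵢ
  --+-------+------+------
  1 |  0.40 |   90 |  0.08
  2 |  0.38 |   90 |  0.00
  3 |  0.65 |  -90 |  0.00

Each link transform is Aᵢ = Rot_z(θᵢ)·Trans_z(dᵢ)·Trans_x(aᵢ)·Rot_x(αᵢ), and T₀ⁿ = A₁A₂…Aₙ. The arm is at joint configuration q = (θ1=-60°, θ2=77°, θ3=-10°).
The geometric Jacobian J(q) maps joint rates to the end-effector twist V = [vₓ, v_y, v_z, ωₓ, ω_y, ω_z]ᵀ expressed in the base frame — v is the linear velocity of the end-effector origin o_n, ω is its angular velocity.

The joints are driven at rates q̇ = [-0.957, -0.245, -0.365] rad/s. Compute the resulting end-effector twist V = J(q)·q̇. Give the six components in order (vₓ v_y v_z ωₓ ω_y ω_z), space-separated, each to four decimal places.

-0.1482 -0.4808 -0.0964 0.0344 0.4305 -0.8749

o_n = [0.4125, -0.4887, 1.0740]
J₁: ẑ×o_n = [0.4887, 0.4125, -0.0000], ω = ẑ
J2: z=[-0.8660, -0.5000, 0.0000] o=[0.2000, -0.3464, 0.0800] → [-0.4970, 0.8608, 0.2295, -0.8660, -0.5000, 0.0000]
J3: z=[0.4872, -0.8438, -0.2250] o=[0.2427, -0.4204, 0.4503] → [-0.5417, -0.3421, 0.1100, 0.4872, -0.8438, -0.2250]
V = J·q̇ = [-0.1482, -0.4808, -0.0964, 0.0344, 0.4305, -0.8749]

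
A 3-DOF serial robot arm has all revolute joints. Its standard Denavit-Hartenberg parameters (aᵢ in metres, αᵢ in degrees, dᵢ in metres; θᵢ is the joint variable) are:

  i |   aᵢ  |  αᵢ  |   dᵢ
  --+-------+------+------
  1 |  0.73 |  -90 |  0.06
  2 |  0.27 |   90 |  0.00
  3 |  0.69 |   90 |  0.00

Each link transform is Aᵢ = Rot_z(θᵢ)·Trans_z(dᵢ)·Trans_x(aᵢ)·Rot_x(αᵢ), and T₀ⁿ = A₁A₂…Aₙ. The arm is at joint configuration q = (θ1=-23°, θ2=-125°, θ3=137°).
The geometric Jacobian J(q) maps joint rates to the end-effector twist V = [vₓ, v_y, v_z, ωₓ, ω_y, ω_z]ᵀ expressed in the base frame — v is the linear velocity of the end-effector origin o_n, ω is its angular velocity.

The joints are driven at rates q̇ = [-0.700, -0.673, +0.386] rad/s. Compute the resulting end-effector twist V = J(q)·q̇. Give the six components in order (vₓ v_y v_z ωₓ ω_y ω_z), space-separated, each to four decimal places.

0.2056 -0.9564 -0.0582 -0.5540 -0.4960 -0.9214

o_n = [0.9797, 0.0954, -0.1322]
J₁: ẑ×o_n = [-0.0954, 0.9797, 0.0000], ω = ẑ
J2: z=[0.3907, 0.9205, 0.0000] o=[0.6720, -0.2852, 0.0600] → [-0.1769, 0.0751, -0.1346, 0.3907, 0.9205, 0.0000]
J3: z=[-0.7540, 0.3201, -0.5736] o=[0.5294, -0.2247, 0.2812] → [0.0513, -0.5700, -0.3855, -0.7540, 0.3201, -0.5736]
V = J·q̇ = [0.2056, -0.9564, -0.0582, -0.5540, -0.4960, -0.9214]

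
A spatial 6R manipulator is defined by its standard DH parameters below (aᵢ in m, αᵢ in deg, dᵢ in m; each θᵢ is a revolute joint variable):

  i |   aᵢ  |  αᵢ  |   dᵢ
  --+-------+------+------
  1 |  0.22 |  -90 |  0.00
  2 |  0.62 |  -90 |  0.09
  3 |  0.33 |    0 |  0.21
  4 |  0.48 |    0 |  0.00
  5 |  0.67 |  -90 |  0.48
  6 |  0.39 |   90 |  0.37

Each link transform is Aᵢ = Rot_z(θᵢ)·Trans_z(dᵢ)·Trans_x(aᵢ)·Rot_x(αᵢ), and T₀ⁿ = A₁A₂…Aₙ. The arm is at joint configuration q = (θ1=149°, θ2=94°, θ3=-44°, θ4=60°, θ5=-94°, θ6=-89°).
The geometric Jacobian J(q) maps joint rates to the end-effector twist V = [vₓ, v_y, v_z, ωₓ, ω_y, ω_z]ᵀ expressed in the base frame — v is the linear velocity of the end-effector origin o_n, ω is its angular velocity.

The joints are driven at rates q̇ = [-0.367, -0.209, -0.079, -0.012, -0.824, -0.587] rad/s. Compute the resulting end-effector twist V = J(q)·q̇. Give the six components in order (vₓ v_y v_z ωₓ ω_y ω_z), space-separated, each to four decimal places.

o_n = [0.4461, -1.1687, -1.7416]
J₁: ẑ×o_n = [1.1687, 0.4461, -0.0000], ω = ẑ
J2: z=[-0.5150, -0.8572, 0.0000] o=[-0.1886, 0.1133, 0.0000] → [1.4929, -0.8970, 1.2044, -0.5150, -0.8572, 0.0000]
J3: z=[0.8551, -0.5138, 0.0698] o=[-0.1979, 0.0139, -0.6185] → [0.6596, 1.0053, -0.6804, 0.8551, -0.5138, 0.0698]
J4: z=[0.8551, -0.5138, 0.0698] o=[-0.1222, -0.2990, -0.8406] → [0.5236, 0.8101, -0.4517, 0.8551, -0.5138, 0.0698]
J5: z=[0.8551, -0.5138, 0.0698] o=[-0.0264, -0.2022, -1.3009] → [0.2939, 0.4098, -0.5837, 0.8551, -0.5138, 0.0698]
J6: z=[0.1656, 0.1431, -0.9758] o=[0.0548, -1.0156, -1.4064] → [-0.1974, -0.3264, -0.0814, 0.1656, 0.1431, -0.9758]
V = J·q̇ = [-0.9256, -0.2115, 0.3361, -0.7719, 0.5653, 0.1419]

-0.9256 -0.2115 0.3361 -0.7719 0.5653 0.1419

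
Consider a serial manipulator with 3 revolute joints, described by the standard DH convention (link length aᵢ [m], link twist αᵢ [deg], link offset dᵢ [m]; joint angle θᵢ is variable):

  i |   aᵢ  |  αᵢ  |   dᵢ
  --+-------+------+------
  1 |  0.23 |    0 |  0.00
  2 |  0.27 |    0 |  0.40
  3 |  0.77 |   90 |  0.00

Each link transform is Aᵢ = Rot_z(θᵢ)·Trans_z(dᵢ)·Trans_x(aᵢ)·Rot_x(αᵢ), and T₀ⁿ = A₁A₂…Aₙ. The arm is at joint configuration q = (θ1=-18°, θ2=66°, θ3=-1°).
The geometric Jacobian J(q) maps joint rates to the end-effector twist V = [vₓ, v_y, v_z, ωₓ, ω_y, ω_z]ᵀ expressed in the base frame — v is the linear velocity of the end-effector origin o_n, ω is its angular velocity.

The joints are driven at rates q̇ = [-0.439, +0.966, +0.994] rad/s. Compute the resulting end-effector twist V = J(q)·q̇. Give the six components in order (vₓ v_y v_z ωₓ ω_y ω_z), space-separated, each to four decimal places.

-0.9935 0.7979 0.0000 0.0000 0.0000 1.5210

o_n = [0.9245, 0.6927, 0.4000]
J₁: ẑ×o_n = [-0.6927, 0.9245, 0.0000], ω = ẑ
J2: z=[0.0000, 0.0000, 1.0000] o=[0.2187, -0.0711, 0.0000] → [-0.7638, 0.7058, 0.0000, 0.0000, 0.0000, 1.0000]
J3: z=[0.0000, 0.0000, 1.0000] o=[0.3994, 0.1296, 0.4000] → [-0.5631, 0.5251, 0.0000, 0.0000, 0.0000, 1.0000]
V = J·q̇ = [-0.9935, 0.7979, 0.0000, 0.0000, 0.0000, 1.5210]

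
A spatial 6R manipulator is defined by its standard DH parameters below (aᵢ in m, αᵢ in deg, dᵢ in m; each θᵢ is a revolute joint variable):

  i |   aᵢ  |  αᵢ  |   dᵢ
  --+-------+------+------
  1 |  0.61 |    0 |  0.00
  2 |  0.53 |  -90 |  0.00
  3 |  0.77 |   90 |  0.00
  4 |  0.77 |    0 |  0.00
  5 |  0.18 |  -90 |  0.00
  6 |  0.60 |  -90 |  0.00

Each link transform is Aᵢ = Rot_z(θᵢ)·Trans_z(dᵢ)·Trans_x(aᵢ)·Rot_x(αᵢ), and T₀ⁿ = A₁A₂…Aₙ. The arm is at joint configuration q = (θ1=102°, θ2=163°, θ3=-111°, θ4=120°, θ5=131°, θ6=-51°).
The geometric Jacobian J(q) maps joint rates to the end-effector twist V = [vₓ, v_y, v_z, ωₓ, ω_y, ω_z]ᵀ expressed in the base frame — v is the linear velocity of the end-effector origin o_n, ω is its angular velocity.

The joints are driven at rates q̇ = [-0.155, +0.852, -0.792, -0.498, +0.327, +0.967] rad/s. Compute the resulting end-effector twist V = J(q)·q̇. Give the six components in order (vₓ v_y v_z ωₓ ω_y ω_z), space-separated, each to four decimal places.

o_n = [0.0104, 0.5628, 0.0228]
J₁: ẑ×o_n = [-0.5628, 0.0104, 0.0000], ω = ẑ
J2: z=[0.0000, 0.0000, 1.0000] o=[-0.1268, 0.5967, 0.0000] → [0.0339, 0.1372, -0.0000, 0.0000, 0.0000, 1.0000]
J3: z=[0.9962, -0.0872, 0.0000] o=[-0.1730, 0.0687, 0.0000] → [-0.0020, -0.0228, 0.5082, 0.9962, -0.0872, 0.0000]
J4: z=[0.0814, 0.9300, -0.3584] o=[-0.1490, 0.3436, 0.7189] → [-0.5687, -0.0005, -0.1304, 0.0814, 0.9300, -0.3584]
J5: z=[0.0814, 0.9300, -0.3584] o=[0.5033, 0.1480, 0.3594] → [-0.1644, 0.2040, 0.4922, 0.0814, 0.9300, -0.3584]
J6: z=[-0.2948, 0.3659, 0.8827] o=[0.3319, 0.1419, 0.3047] → [-0.4747, -0.3669, -0.0064, -0.2948, 0.3659, 0.8827]
V = J·q̇ = [-0.1119, -0.1546, -0.1829, -1.0880, 0.2638, 1.6119]

-0.1119 -0.1546 -0.1829 -1.0880 0.2638 1.6119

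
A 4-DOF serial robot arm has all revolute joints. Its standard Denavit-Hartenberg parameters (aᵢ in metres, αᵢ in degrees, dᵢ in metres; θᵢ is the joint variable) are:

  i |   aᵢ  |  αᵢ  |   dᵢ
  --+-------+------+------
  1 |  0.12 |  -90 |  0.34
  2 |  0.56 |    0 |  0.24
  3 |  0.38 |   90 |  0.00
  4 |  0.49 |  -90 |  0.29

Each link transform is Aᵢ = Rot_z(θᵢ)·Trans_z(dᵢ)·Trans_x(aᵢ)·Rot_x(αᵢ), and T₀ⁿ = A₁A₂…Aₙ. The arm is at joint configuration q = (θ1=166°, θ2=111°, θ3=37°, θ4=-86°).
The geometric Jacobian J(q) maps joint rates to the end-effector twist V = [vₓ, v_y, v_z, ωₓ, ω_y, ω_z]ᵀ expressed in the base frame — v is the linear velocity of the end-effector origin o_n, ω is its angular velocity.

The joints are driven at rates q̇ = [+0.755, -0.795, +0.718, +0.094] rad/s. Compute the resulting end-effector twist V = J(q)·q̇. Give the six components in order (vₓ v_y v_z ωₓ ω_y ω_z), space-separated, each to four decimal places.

o_n = [0.3302, 0.1741, -0.6482]
J₁: ẑ×o_n = [-0.1741, 0.3302, 0.0000], ω = ẑ
J2: z=[-0.2419, -0.9703, 0.0000] o=[-0.1164, 0.0290, 0.3400] → [0.9589, -0.2391, 0.3983, -0.2419, -0.9703, 0.0000]
J3: z=[-0.2419, -0.9703, 0.0000] o=[0.0202, -0.2524, -0.1828] → [0.4516, -0.1126, 0.1976, -0.2419, -0.9703, 0.0000]
J4: z=[-0.5142, 0.1282, -0.8480] o=[0.3329, -0.3304, -0.3842] → [0.3939, -0.1334, -0.2590, -0.5142, 0.1282, -0.8480]
V = J·q̇ = [-0.5325, 0.3460, -0.1991, -0.0297, 0.0868, 0.6753]

-0.5325 0.3460 -0.1991 -0.0297 0.0868 0.6753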